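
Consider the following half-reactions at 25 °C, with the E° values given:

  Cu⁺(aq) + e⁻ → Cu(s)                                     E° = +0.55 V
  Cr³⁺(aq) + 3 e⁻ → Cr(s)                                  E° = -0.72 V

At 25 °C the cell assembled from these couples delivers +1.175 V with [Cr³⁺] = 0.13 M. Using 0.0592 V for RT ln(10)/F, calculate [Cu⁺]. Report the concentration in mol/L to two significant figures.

0.013 M

Cu⁺/Cu is the cathode, Cr³⁺/Cr the anode: E°cell = +1.27 V, n = 3.
Overall reaction: 3 Cu⁺(aq) + Cr(s) → 3 Cu(s) + Cr³⁺(aq); Q = [Cr³⁺]^1/[Cu⁺]^3.
From E = E° − (0.0592/n) log Q: log Q = (E° − E)·n/0.0592 = (+1.27 − (+1.175))·3/0.0592 = 4.8142.
So 3·log[Cu⁺] = 1·log(0.13) − log Q = -0.8861 − (4.8142) = -5.7003; log[Cu⁺] = -5.7003 / 3 = -1.9001; [Cu⁺] = 10^(-1.9001) ≈ 0.013 M.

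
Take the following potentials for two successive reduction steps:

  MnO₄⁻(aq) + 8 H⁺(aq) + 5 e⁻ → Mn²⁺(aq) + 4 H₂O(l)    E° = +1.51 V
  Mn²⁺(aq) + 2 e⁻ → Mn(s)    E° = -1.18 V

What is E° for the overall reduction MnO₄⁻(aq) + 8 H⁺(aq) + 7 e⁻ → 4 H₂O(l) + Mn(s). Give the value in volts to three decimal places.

+0.741 V

Adding the free-energy changes (−nFE°) of the two steps gives −n₃FE°₃ = −n₁FE°₁ − n₂FE°₂.
E°₃ = (5×+1.51 + 2×-1.18) / 7 = (+5.190) / 7 = +0.741 V.
E° values themselves are not directly additive — weighting by electron count is essential.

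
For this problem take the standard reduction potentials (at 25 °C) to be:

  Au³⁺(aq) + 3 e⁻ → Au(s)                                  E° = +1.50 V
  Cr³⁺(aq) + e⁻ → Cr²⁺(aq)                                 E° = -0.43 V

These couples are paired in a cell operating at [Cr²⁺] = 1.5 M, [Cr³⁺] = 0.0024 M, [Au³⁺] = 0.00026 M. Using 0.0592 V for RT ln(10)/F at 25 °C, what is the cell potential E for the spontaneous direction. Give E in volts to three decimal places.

+2.025 V

Au³⁺/Au is the cathode (higher E°), Cr³⁺/Cr²⁺ the anode: E°cell = +1.50 − (-0.43) = +1.93 V, n = 3.
Overall: Au³⁺(aq) + 3 Cr²⁺(aq) → Au(s) + 3 Cr³⁺(aq)
Q = [Cr³⁺]^3 / ([Au³⁺]·[Cr²⁺]^3); log Q = -4.803.
E = E° − (0.0592/n) log Q = +1.93 − (0.0592/3)(-4.803) = +2.025 V.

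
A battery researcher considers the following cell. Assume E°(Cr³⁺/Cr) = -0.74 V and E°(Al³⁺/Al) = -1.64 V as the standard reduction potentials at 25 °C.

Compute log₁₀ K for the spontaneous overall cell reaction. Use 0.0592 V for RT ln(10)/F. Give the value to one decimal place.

45.6

Cathode: Cr³⁺/Cr; anode: Al³⁺/Al. E°cell = +0.90 V, n = 3.
log K = nE°cell / 0.0592 = (3)(+0.90) / 0.0592 = 45.6.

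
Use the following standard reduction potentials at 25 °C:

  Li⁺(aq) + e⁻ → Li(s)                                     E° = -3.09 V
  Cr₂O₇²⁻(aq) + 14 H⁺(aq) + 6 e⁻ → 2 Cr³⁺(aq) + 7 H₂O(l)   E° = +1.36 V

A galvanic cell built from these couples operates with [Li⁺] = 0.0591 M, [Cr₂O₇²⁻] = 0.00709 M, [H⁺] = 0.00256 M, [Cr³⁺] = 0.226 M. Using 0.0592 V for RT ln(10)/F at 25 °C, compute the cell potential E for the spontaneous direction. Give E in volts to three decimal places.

Cr₂O₇²⁻/Cr³⁺ is the cathode (higher E°), Li⁺/Li the anode: E°cell = +1.36 − (-3.09) = +4.45 V, n = 6.
Overall: Cr₂O₇²⁻(aq) + 14 H⁺(aq) + 6 Li(s) → 2 Cr³⁺(aq) + 7 H₂O(l) + 6 Li⁺(aq)
Q = [Cr³⁺]^2·[Li⁺]^6 / ([Cr₂O₇²⁻]·[H⁺]^14); log Q = 29.772.
E = E° − (0.0592/n) log Q = +4.45 − (0.0592/6)(29.772) = +4.156 V.

+4.156 V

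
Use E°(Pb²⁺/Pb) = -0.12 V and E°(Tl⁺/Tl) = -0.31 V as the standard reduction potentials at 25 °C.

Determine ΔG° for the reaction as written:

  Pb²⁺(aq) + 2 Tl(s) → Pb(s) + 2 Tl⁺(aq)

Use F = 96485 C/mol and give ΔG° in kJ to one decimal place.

-36.7 kJ

As written, Pb²⁺/Pb is reduced (cathode) and Tl⁺/Tl is oxidised (anode), so E°cell = (-0.12) − (-0.31) = +0.19 V.
Balancing electrons gives n = 2.
ΔG° = −nFE° = −(2)(96485)(+0.19) = -36,664 J = -36.7 kJ.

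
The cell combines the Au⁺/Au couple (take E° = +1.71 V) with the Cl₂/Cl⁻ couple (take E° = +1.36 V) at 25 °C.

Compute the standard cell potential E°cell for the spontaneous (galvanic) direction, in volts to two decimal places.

The Au⁺/Au couple has the higher reduction potential, so it is the cathode; Cl₂/Cl⁻ is oxidised at the anode.
E°cell = E°(cathode) − E°(anode) = (+1.71) − (+1.36) = +0.35 V.
Since E°cell > 0, the reaction is spontaneous under standard conditions.

+0.35 V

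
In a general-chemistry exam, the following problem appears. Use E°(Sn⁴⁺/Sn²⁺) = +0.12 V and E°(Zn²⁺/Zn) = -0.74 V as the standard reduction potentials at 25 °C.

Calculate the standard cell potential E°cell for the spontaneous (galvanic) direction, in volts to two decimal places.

The Sn⁴⁺/Sn²⁺ couple has the higher reduction potential, so it is the cathode; Zn²⁺/Zn is oxidised at the anode.
E°cell = E°(cathode) − E°(anode) = (+0.12) − (-0.74) = +0.86 V.

+0.86 V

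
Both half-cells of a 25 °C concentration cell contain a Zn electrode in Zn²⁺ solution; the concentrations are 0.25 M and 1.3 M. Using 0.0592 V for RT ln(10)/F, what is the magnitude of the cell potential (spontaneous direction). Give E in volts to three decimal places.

+0.021 V

For a concentration cell E°cell = 0. The 1.3 M side is the cathode (reduction is favoured where [Zn²⁺] is higher).
With n = 2, E = −(0.0592/2) log([Zn²⁺]ₐₙ/[Zn²⁺]꜀ₐₜ) = −(0.0592/2) log(0.25/1.3) = −(0.0592/2)(-0.716) = +0.021 V.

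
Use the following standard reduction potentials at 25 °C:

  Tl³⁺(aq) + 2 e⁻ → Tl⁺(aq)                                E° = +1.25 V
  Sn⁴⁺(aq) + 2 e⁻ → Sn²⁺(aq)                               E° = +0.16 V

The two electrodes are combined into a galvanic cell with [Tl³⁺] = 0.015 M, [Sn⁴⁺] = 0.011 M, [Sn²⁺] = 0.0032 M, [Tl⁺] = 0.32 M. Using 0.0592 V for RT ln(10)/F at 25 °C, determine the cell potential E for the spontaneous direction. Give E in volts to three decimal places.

+1.035 V

Tl³⁺/Tl⁺ is the cathode (higher E°), Sn⁴⁺/Sn²⁺ the anode: E°cell = +1.25 − (+0.16) = +1.09 V, n = 2.
Overall: Tl³⁺(aq) + Sn²⁺(aq) → Tl⁺(aq) + Sn⁴⁺(aq)
Q = [Tl⁺]·[Sn⁴⁺] / ([Tl³⁺]·[Sn²⁺]); log Q = 1.865.
E = E° − (0.0592/n) log Q = +1.09 − (0.0592/2)(1.865) = +1.035 V.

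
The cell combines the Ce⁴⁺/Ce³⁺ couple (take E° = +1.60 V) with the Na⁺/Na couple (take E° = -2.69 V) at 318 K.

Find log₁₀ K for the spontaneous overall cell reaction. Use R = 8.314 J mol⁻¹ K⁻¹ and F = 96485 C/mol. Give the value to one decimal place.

Cathode: Ce⁴⁺/Ce³⁺; anode: Na⁺/Na. E°cell = (+1.60) − (-2.69) = +4.29 V, with n = 1.
ΔG° = −nFE° = −RT ln K, so ln K = nFE°/(RT) = (1)(96485)(+4.29) / ((8.314)(318)) = 156.560.
log₁₀ K = 156.560 / ln 10 = 68.0.

68.0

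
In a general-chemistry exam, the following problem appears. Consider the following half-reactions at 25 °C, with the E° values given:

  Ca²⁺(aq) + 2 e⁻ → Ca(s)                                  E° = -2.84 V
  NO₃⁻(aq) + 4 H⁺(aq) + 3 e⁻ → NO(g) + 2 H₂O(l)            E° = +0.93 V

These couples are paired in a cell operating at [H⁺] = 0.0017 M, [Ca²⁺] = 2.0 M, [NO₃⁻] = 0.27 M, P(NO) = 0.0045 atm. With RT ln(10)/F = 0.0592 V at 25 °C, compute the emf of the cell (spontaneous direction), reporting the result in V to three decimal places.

NO₃⁻/NO is the cathode (higher E°), Ca²⁺/Ca the anode: E°cell = +0.93 − (-2.84) = +3.77 V, n = 6.
Overall: 2 NO₃⁻(aq) + 8 H⁺(aq) + 3 Ca(s) → 2 NO(g) + 4 H₂O(l) + 3 Ca²⁺(aq)
Q = P(NO)^2·[Ca²⁺]^3 / ([NO₃⁻]^2·[H⁺]^8); log Q = 19.503.
E = E° − (0.0592/n) log Q = +3.77 − (0.0592/6)(19.503) = +3.578 V.

+3.578 V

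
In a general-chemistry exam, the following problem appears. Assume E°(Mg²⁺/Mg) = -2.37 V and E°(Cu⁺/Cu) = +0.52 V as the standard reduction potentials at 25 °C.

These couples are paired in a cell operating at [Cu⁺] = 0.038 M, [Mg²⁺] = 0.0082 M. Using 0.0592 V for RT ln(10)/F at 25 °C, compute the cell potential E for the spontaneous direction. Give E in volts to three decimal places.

Cu⁺/Cu is the cathode (higher E°), Mg²⁺/Mg the anode: E°cell = +0.52 − (-2.37) = +2.89 V, n = 2.
Overall: 2 Cu⁺(aq) + Mg(s) → 2 Cu(s) + Mg²⁺(aq)
Q = [Mg²⁺] / ([Cu⁺]^2); log Q = 0.754.
E = E° − (0.0592/n) log Q = +2.89 − (0.0592/2)(0.754) = +2.868 V.

+2.868 V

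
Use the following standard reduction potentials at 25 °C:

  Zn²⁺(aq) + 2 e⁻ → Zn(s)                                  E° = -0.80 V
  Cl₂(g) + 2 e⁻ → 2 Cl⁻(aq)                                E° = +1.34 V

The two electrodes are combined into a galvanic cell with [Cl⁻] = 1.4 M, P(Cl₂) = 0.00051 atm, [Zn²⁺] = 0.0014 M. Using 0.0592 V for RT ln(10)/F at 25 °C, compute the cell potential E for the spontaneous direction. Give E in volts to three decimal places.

Cl₂/Cl⁻ is the cathode (higher E°), Zn²⁺/Zn the anode: E°cell = +1.34 − (-0.80) = +2.14 V, n = 2.
Overall: Cl₂(g) + Zn(s) → 2 Cl⁻(aq) + Zn²⁺(aq)
Q = [Cl⁻]^2·[Zn²⁺] / (P(Cl₂)); log Q = 0.731.
E = E° − (0.0592/n) log Q = +2.14 − (0.0592/2)(0.731) = +2.118 V.

+2.118 V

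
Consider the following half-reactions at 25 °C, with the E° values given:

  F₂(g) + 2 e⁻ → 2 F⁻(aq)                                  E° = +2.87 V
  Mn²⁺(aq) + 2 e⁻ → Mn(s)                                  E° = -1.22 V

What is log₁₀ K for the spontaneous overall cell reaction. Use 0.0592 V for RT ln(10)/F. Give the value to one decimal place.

Cathode: F₂/F⁻; anode: Mn²⁺/Mn. E°cell = +4.09 V, n = 2.
log K = nE°cell / 0.0592 = (2)(+4.09) / 0.0592 = 138.2.

138.2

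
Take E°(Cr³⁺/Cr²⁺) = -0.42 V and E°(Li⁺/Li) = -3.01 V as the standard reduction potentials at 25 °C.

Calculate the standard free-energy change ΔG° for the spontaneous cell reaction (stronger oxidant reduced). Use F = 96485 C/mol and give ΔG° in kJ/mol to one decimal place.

Cr³⁺/Cr²⁺ (E° = -0.42 V) is the cathode; Li⁺/Li (E° = -3.01 V) is the anode, so E°cell = +2.59 V.
Balancing electrons gives n = 1 (lcm of 1 and 1).
ΔG° = −nFE° = −(1)(96485)(+2.59) = -249,896 J = -249.9 kJ/mol.

-249.9 kJ/mol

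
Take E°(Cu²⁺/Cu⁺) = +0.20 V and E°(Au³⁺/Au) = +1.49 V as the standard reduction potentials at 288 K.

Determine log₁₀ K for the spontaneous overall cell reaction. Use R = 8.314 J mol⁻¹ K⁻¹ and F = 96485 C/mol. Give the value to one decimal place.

67.7

Cathode: Au³⁺/Au; anode: Cu²⁺/Cu⁺. E°cell = (+1.49) − (+0.20) = +1.29 V, with n = 3.
ΔG° = −nFE° = −RT ln K, so ln K = nFE°/(RT) = (3)(96485)(+1.29) / ((8.314)(288)) = 155.944.
log₁₀ K = 155.944 / ln 10 = 67.7.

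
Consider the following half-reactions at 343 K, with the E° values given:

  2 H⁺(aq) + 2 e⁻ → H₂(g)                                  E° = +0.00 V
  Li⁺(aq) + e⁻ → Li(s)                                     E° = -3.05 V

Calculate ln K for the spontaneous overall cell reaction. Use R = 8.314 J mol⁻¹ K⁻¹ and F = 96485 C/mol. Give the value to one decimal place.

Cathode: H⁺/H₂; anode: Li⁺/Li. E°cell = (+0.00) − (-3.05) = +3.05 V, with n = 2.
ΔG° = −nFE° = −RT ln K, so ln K = nFE°/(RT) = (2)(96485)(+3.05) / ((8.314)(343)) = 206.389.

206.4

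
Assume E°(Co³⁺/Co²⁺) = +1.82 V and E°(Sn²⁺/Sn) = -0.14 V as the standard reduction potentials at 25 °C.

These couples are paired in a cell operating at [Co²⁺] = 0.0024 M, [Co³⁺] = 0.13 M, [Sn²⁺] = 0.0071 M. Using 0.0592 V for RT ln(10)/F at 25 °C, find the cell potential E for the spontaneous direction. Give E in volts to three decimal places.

+2.126 V

Co³⁺/Co²⁺ is the cathode (higher E°), Sn²⁺/Sn the anode: E°cell = +1.82 − (-0.14) = +1.96 V, n = 2.
Overall: 2 Co³⁺(aq) + Sn(s) → 2 Co²⁺(aq) + Sn²⁺(aq)
Q = [Co²⁺]^2·[Sn²⁺] / ([Co³⁺]^2); log Q = -5.616.
E = E° − (0.0592/n) log Q = +1.96 − (0.0592/2)(-5.616) = +2.126 V.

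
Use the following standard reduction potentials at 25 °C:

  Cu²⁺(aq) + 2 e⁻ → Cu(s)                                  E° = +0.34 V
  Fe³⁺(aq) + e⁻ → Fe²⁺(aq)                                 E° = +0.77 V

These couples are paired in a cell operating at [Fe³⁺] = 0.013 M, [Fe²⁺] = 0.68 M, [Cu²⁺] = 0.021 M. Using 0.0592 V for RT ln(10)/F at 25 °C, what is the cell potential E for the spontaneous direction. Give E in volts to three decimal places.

+0.378 V

Fe³⁺/Fe²⁺ is the cathode (higher E°), Cu²⁺/Cu the anode: E°cell = +0.77 − (+0.34) = +0.43 V, n = 2.
Overall: 2 Fe³⁺(aq) + Cu(s) → 2 Fe²⁺(aq) + Cu²⁺(aq)
Q = [Fe²⁺]^2·[Cu²⁺] / ([Fe³⁺]^2); log Q = 1.759.
E = E° − (0.0592/n) log Q = +0.43 − (0.0592/2)(1.759) = +0.378 V.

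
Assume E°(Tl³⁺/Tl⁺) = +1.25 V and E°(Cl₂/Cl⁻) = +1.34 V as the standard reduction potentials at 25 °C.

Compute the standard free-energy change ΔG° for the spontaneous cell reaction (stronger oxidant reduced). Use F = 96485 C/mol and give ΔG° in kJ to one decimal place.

-17.4 kJ

Cl₂/Cl⁻ (E° = +1.34 V) is the cathode; Tl³⁺/Tl⁺ (E° = +1.25 V) is the anode, so E°cell = +0.09 V.
Balancing electrons gives n = 2 (lcm of 2 and 2).
ΔG° = −nFE° = −(2)(96485)(+0.09) = -17,367 J = -17.4 kJ.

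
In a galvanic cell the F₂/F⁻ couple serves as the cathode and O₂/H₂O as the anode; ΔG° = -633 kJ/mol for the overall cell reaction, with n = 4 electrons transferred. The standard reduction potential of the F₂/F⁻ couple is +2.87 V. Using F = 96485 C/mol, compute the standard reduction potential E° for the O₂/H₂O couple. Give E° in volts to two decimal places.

E°cell = −ΔG°/(nF) = −(-633×10³)/((4)(96485)) = +1.640 V.
Since F₂/F⁻ is the cathode and O₂/H₂O the anode, E°cell = E°(F₂/F⁻) − E°(O₂/H₂O).
So E°(O₂/H₂O) = E°(F₂/F⁻) − E°cell = (+2.87) − (+1.640) = +1.23 V.

+1.23 V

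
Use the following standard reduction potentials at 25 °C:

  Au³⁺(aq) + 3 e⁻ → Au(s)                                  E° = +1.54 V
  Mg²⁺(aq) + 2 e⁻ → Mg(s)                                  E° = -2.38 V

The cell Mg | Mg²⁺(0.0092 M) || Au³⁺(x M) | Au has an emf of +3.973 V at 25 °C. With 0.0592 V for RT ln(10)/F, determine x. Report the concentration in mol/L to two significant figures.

0.43 M

Au³⁺/Au is the cathode, Mg²⁺/Mg the anode: E°cell = +3.92 V, n = 6.
Overall reaction: 2 Au³⁺(aq) + 3 Mg(s) → 2 Au(s) + 3 Mg²⁺(aq); Q = [Mg²⁺]^3/[Au³⁺]^2.
From E = E° − (0.0592/n) log Q: log Q = (E° − E)·n/0.0592 = (+3.92 − (+3.973))·6/0.0592 = -5.3716.
So 2·log[Au³⁺] = 3·log(0.0092) − log Q = -6.1086 − (-5.3716) = -0.7370; log[Au³⁺] = -0.7370 / 2 = -0.3685; [Au³⁺] = 10^(-0.3685) ≈ 0.43 M.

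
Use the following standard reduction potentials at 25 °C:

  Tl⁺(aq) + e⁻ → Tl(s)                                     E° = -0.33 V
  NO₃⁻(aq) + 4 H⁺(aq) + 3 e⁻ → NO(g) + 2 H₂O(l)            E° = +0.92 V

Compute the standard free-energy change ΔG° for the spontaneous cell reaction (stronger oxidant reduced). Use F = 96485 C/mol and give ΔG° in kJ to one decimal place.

-361.8 kJ

NO₃⁻/NO (E° = +0.92 V) is the cathode; Tl⁺/Tl (E° = -0.33 V) is the anode, so E°cell = +1.25 V.
Balancing electrons gives n = 3 (lcm of 3 and 1).
ΔG° = −nFE° = −(3)(96485)(+1.25) = -361,819 J = -361.8 kJ.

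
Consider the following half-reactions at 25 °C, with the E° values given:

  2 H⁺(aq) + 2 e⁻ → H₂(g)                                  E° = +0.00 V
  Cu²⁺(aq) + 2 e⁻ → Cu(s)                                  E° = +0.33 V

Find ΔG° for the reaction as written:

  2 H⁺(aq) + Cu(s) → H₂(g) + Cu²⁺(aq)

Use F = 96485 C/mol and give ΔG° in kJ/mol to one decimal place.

+63.7 kJ/mol

As written, H⁺/H₂ is reduced (cathode) and Cu²⁺/Cu is oxidised (anode), so E°cell = (+0.00) − (+0.33) = -0.33 V.
Balancing electrons gives n = 2.
ΔG° = −nFE° = −(2)(96485)(-0.33) = 63,680 J = +63.7 kJ/mol.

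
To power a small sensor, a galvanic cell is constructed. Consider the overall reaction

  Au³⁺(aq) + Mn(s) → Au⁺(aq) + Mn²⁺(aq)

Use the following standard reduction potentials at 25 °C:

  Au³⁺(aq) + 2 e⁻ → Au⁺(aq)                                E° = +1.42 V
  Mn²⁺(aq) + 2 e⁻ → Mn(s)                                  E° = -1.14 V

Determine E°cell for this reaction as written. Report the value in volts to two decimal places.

The Au³⁺/Au⁺ couple has the higher reduction potential, so it is the cathode; Mn²⁺/Mn is oxidised at the anode.
E°cell = E°(cathode) − E°(anode) = (+1.42) − (-1.14) = +2.56 V.
Since E°cell > 0, the reaction is spontaneous under standard conditions.

+2.56 V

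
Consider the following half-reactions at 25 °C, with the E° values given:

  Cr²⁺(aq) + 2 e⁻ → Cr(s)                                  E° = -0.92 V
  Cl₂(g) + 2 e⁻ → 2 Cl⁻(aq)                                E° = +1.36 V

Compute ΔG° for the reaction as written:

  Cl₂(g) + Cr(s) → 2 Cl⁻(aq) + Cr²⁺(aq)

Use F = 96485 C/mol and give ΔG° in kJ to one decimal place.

-440.0 kJ

As written, Cl₂/Cl⁻ is reduced (cathode) and Cr²⁺/Cr is oxidised (anode), so E°cell = (+1.36) − (-0.92) = +2.28 V.
Balancing electrons gives n = 2.
ΔG° = −nFE° = −(2)(96485)(+2.28) = -439,972 J = -440.0 kJ.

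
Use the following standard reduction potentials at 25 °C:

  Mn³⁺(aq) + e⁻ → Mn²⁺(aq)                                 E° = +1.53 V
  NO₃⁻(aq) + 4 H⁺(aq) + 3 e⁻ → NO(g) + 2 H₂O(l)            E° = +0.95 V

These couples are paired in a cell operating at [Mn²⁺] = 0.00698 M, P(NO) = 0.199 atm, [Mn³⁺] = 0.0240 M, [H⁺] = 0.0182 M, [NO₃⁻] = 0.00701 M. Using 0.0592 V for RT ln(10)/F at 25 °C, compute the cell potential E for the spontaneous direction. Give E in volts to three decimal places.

+0.778 V

Mn³⁺/Mn²⁺ is the cathode (higher E°), NO₃⁻/NO the anode: E°cell = +1.53 − (+0.95) = +0.58 V, n = 3.
Overall: 3 Mn³⁺(aq) + NO(g) + 2 H₂O(l) → 3 Mn²⁺(aq) + NO₃⁻(aq) + 4 H⁺(aq)
Q = [Mn²⁺]^3·[NO₃⁻]·[H⁺]^4 / ([Mn³⁺]^3·P(NO)); log Q = -10.022.
E = E° − (0.0592/n) log Q = +0.58 − (0.0592/3)(-10.022) = +0.778 V.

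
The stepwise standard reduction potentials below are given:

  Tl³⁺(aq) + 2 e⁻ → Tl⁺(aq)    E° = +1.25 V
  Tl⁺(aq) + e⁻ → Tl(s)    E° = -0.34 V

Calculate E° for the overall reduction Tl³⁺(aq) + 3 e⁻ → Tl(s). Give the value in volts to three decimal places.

Since ΔG° = −nFE° is additive over sequential reductions, n₃E°₃ = n₁E°₁ + n₂E°₂.
E°₃ = (2×+1.25 + 1×-0.34) / 3 = (+2.160) / 3 = +0.720 V.

+0.720 V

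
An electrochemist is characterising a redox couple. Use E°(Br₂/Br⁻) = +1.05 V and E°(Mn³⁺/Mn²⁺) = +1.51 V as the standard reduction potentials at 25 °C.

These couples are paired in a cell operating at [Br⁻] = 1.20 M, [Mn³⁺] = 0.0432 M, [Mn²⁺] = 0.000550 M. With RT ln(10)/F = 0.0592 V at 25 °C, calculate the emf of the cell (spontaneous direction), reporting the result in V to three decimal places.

Mn³⁺/Mn²⁺ is the cathode (higher E°), Br₂/Br⁻ the anode: E°cell = +1.51 − (+1.05) = +0.46 V, n = 2.
Overall: 2 Mn³⁺(aq) + 2 Br⁻(aq) → 2 Mn²⁺(aq) + Br₂(l)
Q = [Mn²⁺]^2 / ([Mn³⁺]^2·[Br⁻]^2); log Q = -3.949.
E = E° − (0.0592/n) log Q = +0.46 − (0.0592/2)(-3.949) = +0.577 V.

+0.577 V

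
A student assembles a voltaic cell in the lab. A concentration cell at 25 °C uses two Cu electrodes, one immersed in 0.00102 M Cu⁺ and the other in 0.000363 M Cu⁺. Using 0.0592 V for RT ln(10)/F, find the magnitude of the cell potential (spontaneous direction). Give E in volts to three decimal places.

+0.027 V

For a concentration cell E°cell = 0. The 0.00102 M side is the cathode (reduction is favoured where [Cu⁺] is higher).
With n = 1, E = −(0.0592/1) log([Cu⁺]ₐₙ/[Cu⁺]꜀ₐₜ) = −(0.0592/1) log(0.000363/0.00102) = −(0.0592/1)(-0.449) = +0.027 V.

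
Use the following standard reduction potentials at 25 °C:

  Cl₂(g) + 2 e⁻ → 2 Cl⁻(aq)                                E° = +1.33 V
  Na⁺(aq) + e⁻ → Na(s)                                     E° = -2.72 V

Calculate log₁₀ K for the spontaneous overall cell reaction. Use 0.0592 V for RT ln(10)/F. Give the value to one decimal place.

136.8

Cathode: Cl₂/Cl⁻; anode: Na⁺/Na. E°cell = +4.05 V, n = 2.
log K = nE°cell / 0.0592 = (2)(+4.05) / 0.0592 = 136.8.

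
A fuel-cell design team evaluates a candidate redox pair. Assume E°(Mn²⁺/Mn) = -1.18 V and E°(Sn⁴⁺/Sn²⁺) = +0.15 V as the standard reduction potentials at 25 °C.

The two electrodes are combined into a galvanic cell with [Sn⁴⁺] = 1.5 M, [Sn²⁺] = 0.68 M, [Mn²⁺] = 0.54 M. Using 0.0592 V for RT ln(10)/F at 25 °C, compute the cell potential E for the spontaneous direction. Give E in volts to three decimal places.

Sn⁴⁺/Sn²⁺ is the cathode (higher E°), Mn²⁺/Mn the anode: E°cell = +0.15 − (-1.18) = +1.33 V, n = 2.
Overall: Sn⁴⁺(aq) + Mn(s) → Sn²⁺(aq) + Mn²⁺(aq)
Q = [Sn²⁺]·[Mn²⁺] / ([Sn⁴⁺]); log Q = -0.611.
E = E° − (0.0592/n) log Q = +1.33 − (0.0592/2)(-0.611) = +1.348 V.

+1.348 V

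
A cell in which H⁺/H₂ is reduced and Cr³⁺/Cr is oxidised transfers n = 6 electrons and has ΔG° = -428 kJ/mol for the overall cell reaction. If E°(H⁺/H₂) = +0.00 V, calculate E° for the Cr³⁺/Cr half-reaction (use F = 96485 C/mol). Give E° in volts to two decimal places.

-0.74 V

E°cell = −ΔG°/(nF) = −(-428×10³)/((6)(96485)) = +0.739 V.
Since H⁺/H₂ is the cathode and Cr³⁺/Cr the anode, E°cell = E°(H⁺/H₂) − E°(Cr³⁺/Cr).
So E°(Cr³⁺/Cr) = E°(H⁺/H₂) − E°cell = (+0.00) − (+0.739) = -0.74 V.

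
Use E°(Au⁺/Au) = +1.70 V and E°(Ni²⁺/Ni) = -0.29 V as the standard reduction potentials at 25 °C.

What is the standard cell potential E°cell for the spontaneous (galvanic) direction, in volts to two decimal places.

The Au⁺/Au couple has the higher reduction potential, so it is the cathode; Ni²⁺/Ni is oxidised at the anode.
E°cell = E°(cathode) − E°(anode) = (+1.70) − (-0.29) = +1.99 V.

+1.99 V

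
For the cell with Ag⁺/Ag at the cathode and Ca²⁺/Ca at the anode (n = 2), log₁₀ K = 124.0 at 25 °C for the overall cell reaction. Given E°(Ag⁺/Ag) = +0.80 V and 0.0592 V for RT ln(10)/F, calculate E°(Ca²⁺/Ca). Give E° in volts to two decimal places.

E°cell = (0.0592/n)·log K = (0.0592/2)(124.0) = +3.670 V.
Since Ag⁺/Ag is the cathode and Ca²⁺/Ca the anode, E°cell = E°(Ag⁺/Ag) − E°(Ca²⁺/Ca).
So E°(Ca²⁺/Ca) = E°(Ag⁺/Ag) − E°cell = (+0.80) − (+3.670) = -2.87 V.

-2.87 V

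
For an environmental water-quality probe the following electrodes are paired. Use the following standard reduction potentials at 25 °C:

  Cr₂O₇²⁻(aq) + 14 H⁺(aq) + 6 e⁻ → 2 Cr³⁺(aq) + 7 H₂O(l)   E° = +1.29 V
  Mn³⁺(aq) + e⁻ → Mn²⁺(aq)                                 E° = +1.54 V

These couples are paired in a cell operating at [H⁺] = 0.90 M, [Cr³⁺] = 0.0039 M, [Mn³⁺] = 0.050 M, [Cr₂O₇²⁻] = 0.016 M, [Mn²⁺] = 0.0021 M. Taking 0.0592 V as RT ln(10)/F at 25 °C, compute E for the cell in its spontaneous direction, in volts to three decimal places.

Mn³⁺/Mn²⁺ is the cathode (higher E°), Cr₂O₇²⁻/Cr³⁺ the anode: E°cell = +1.54 − (+1.29) = +0.25 V, n = 6.
Overall: 6 Mn³⁺(aq) + 2 Cr³⁺(aq) + 7 H₂O(l) → 6 Mn²⁺(aq) + Cr₂O₇²⁻(aq) + 14 H⁺(aq)
Q = [Mn²⁺]^6·[Cr₂O₇²⁻]·[H⁺]^14 / ([Mn³⁺]^6·[Cr³⁺]^2); log Q = -5.879.
E = E° − (0.0592/n) log Q = +0.25 − (0.0592/6)(-5.879) = +0.308 V.

+0.308 V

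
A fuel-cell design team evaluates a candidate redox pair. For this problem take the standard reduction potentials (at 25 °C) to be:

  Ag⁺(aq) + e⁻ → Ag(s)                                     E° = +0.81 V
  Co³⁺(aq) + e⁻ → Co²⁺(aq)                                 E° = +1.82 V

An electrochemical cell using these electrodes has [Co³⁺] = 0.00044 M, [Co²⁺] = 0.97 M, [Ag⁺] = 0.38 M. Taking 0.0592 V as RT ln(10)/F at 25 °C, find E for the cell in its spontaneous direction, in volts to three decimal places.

Co³⁺/Co²⁺ is the cathode (higher E°), Ag⁺/Ag the anode: E°cell = +1.82 − (+0.81) = +1.01 V, n = 1.
Overall: Co³⁺(aq) + Ag(s) → Co²⁺(aq) + Ag⁺(aq)
Q = [Co²⁺]·[Ag⁺] / ([Co³⁺]); log Q = 2.923.
E = E° − (0.0592/n) log Q = +1.01 − (0.0592/1)(2.923) = +0.837 V.

+0.837 V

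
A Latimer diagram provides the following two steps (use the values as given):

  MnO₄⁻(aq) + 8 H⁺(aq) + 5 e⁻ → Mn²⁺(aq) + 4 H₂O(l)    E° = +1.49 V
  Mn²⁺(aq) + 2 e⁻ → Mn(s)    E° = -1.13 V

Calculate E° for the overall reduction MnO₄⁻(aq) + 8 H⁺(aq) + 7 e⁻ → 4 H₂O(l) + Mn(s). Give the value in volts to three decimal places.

+0.741 V

Since ΔG° = −nFE° is additive over sequential reductions, n₃E°₃ = n₁E°₁ + n₂E°₂.
E°₃ = (5×+1.49 + 2×-1.13) / 7 = (+5.190) / 7 = +0.741 V.
Simply averaging or adding the two E° values would be wrong; the electron-weighted sum is required.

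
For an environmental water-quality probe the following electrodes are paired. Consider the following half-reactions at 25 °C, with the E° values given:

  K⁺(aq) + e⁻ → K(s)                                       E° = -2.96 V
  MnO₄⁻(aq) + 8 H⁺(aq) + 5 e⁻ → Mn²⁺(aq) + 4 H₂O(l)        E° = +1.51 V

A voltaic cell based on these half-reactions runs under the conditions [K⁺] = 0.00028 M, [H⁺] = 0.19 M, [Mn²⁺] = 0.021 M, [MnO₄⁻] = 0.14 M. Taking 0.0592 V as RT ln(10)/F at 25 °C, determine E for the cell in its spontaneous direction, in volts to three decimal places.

MnO₄⁻/Mn²⁺ is the cathode (higher E°), K⁺/K the anode: E°cell = +1.51 − (-2.96) = +4.47 V, n = 5.
Overall: MnO₄⁻(aq) + 8 H⁺(aq) + 5 K(s) → Mn²⁺(aq) + 4 H₂O(l) + 5 K⁺(aq)
Q = [Mn²⁺]·[K⁺]^5 / ([MnO₄⁻]·[H⁺]^8); log Q = -12.818.
E = E° − (0.0592/n) log Q = +4.47 − (0.0592/5)(-12.818) = +4.622 V.

+4.622 V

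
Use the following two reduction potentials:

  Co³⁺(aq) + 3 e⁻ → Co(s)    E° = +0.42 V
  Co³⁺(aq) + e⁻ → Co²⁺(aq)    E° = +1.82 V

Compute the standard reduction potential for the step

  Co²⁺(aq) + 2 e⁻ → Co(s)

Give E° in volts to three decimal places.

-0.280 V

Sequential free energies add, so n₃E°₃ = n₁E°₁ + n₂E°₂.
With n₃ = 3, and the known step contributing 1×(+1.82) V, the unknown satisfies 2·E° = 3×(+0.42) − 1×(+1.82) = -0.560.
E° = -0.560 / 2 = -0.280 V.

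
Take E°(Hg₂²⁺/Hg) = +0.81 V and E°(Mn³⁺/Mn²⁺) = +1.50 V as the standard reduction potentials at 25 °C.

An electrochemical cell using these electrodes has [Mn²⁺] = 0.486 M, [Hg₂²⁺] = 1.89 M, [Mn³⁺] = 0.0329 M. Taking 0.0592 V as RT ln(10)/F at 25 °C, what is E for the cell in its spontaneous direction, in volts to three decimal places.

Mn³⁺/Mn²⁺ is the cathode (higher E°), Hg₂²⁺/Hg the anode: E°cell = +1.50 − (+0.81) = +0.69 V, n = 2.
Overall: 2 Mn³⁺(aq) + 2 Hg(l) → 2 Mn²⁺(aq) + Hg₂²⁺(aq)
Q = [Mn²⁺]^2·[Hg₂²⁺] / ([Mn³⁺]^2); log Q = 2.615.
E = E° − (0.0592/n) log Q = +0.69 − (0.0592/2)(2.615) = +0.613 V.

+0.613 V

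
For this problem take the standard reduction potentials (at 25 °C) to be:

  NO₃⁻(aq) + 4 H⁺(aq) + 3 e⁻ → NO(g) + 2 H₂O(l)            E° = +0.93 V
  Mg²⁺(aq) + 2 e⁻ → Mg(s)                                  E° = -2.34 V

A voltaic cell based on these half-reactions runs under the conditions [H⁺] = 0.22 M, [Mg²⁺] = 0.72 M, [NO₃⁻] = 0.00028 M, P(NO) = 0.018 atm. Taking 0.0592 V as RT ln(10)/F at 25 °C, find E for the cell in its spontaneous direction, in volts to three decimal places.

NO₃⁻/NO is the cathode (higher E°), Mg²⁺/Mg the anode: E°cell = +0.93 − (-2.34) = +3.27 V, n = 6.
Overall: 2 NO₃⁻(aq) + 8 H⁺(aq) + 3 Mg(s) → 2 NO(g) + 4 H₂O(l) + 3 Mg²⁺(aq)
Q = P(NO)^2·[Mg²⁺]^3 / ([NO₃⁻]^2·[H⁺]^8); log Q = 8.449.
E = E° − (0.0592/n) log Q = +3.27 − (0.0592/6)(8.449) = +3.187 V.

+3.187 V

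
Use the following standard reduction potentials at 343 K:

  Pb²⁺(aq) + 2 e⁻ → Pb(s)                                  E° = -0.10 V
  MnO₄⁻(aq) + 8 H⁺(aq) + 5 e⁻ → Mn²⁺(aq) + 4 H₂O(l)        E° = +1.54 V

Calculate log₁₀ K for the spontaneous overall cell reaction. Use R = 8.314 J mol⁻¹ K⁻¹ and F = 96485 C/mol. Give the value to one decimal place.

241.0

Cathode: MnO₄⁻/Mn²⁺; anode: Pb²⁺/Pb. E°cell = (+1.54) − (-0.10) = +1.64 V, with n = 10.
ΔG° = −nFE° = −RT ln K, so ln K = nFE°/(RT) = (10)(96485)(+1.64) / ((8.314)(343)) = 554.881.
log₁₀ K = 554.881 / ln 10 = 241.0.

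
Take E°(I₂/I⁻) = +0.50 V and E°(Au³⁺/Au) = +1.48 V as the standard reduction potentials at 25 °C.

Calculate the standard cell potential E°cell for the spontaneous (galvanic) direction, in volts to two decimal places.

The Au³⁺/Au couple has the higher reduction potential, so it is the cathode; I₂/I⁻ is oxidised at the anode.
E°cell = E°(cathode) − E°(anode) = (+1.48) − (+0.50) = +0.98 V.

+0.98 V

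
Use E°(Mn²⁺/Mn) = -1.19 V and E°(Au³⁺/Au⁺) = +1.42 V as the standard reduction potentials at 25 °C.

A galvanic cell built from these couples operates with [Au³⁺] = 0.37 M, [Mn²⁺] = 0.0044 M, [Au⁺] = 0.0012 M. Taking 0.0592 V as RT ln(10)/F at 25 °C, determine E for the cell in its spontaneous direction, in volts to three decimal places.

Au³⁺/Au⁺ is the cathode (higher E°), Mn²⁺/Mn the anode: E°cell = +1.42 − (-1.19) = +2.61 V, n = 2.
Overall: Au³⁺(aq) + Mn(s) → Au⁺(aq) + Mn²⁺(aq)
Q = [Au⁺]·[Mn²⁺] / ([Au³⁺]); log Q = -4.846.
E = E° − (0.0592/n) log Q = +2.61 − (0.0592/2)(-4.846) = +2.753 V.

+2.753 V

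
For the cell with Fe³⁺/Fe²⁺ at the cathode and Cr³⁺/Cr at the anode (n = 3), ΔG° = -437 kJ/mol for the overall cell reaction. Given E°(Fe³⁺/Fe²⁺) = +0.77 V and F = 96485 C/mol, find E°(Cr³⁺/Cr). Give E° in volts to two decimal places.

E°cell = −ΔG°/(nF) = −(-437×10³)/((3)(96485)) = +1.510 V.
Since Fe³⁺/Fe²⁺ is the cathode and Cr³⁺/Cr the anode, E°cell = E°(Fe³⁺/Fe²⁺) − E°(Cr³⁺/Cr).
So E°(Cr³⁺/Cr) = E°(Fe³⁺/Fe²⁺) − E°cell = (+0.77) − (+1.510) = -0.74 V.

-0.74 V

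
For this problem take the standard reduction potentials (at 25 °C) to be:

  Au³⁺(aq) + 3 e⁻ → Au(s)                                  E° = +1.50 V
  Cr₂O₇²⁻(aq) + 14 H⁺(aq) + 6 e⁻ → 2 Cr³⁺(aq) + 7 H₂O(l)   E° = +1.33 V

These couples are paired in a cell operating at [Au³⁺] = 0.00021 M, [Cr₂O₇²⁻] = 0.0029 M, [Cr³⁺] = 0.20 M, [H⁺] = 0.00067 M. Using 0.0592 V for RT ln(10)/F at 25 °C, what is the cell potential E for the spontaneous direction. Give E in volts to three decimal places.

+0.547 V

Au³⁺/Au is the cathode (higher E°), Cr₂O₇²⁻/Cr³⁺ the anode: E°cell = +1.50 − (+1.33) = +0.17 V, n = 6.
Overall: 2 Au³⁺(aq) + 2 Cr³⁺(aq) + 7 H₂O(l) → 2 Au(s) + Cr₂O₇²⁻(aq) + 14 H⁺(aq)
Q = [Cr₂O₇²⁻]·[H⁺]^14 / ([Au³⁺]^2·[Cr³⁺]^2); log Q = -38.219.
E = E° − (0.0592/n) log Q = +0.17 − (0.0592/6)(-38.219) = +0.547 V.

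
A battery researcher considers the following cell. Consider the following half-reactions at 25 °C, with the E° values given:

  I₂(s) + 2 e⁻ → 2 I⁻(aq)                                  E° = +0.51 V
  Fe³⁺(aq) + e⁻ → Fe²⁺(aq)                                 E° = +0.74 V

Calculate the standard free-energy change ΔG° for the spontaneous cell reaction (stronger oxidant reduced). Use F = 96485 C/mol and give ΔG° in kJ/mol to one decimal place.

-44.4 kJ/mol

Fe³⁺/Fe²⁺ (E° = +0.74 V) is the cathode; I₂/I⁻ (E° = +0.51 V) is the anode, so E°cell = +0.23 V.
Balancing electrons gives n = 2 (lcm of 1 and 2).
ΔG° = −nFE° = −(2)(96485)(+0.23) = -44,383 J = -44.4 kJ/mol.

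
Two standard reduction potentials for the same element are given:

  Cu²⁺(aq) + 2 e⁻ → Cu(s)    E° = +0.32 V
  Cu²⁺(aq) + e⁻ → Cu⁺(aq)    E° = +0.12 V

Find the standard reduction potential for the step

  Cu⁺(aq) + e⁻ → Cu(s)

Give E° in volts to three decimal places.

+0.520 V

Sequential free energies add, so n₃E°₃ = n₁E°₁ + n₂E°₂.
With n₃ = 2, and the known step contributing 1×(+0.12) V, the unknown satisfies 1·E° = 2×(+0.32) − 1×(+0.12) = +0.520.
E° = +0.520 / 1 = +0.520 V.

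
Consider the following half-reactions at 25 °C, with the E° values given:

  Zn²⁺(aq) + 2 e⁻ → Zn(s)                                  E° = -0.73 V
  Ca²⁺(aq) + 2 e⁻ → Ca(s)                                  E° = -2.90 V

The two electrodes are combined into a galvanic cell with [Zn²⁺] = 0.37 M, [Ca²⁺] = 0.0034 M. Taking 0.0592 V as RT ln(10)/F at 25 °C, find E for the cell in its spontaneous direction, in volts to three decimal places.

+2.230 V

Zn²⁺/Zn is the cathode (higher E°), Ca²⁺/Ca the anode: E°cell = -0.73 − (-2.90) = +2.17 V, n = 2.
Overall: Zn²⁺(aq) + Ca(s) → Zn(s) + Ca²⁺(aq)
Q = [Ca²⁺] / ([Zn²⁺]); log Q = -2.037.
E = E° − (0.0592/n) log Q = +2.17 − (0.0592/2)(-2.037) = +2.230 V.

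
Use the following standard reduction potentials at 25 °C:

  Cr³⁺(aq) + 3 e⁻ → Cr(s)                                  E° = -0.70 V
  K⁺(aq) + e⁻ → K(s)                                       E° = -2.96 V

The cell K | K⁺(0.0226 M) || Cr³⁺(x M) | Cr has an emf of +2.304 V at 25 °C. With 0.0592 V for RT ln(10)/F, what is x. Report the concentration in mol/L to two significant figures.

0.0020 M

Cr³⁺/Cr is the cathode, K⁺/K the anode: E°cell = +2.26 V, n = 3.
Overall reaction: Cr³⁺(aq) + 3 K(s) → Cr(s) + 3 K⁺(aq); Q = [K⁺]^3/[Cr³⁺]^1.
From E = E° − (0.0592/n) log Q: log Q = (E° − E)·n/0.0592 = (+2.26 − (+2.304))·3/0.0592 = -2.2297.
So 1·log[Cr³⁺] = 3·log(0.0226) − log Q = -4.9377 − (-2.2297) = -2.7080; [Cr³⁺] = 10^(-2.7080) ≈ 0.0020 M.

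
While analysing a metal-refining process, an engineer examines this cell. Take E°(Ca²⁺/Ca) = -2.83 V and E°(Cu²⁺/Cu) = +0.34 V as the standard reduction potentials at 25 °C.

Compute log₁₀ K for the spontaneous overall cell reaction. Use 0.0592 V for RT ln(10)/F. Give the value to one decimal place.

107.1

Cathode: Cu²⁺/Cu; anode: Ca²⁺/Ca. E°cell = +3.17 V, n = 2.
log K = nE°cell / 0.0592 = (2)(+3.17) / 0.0592 = 107.1.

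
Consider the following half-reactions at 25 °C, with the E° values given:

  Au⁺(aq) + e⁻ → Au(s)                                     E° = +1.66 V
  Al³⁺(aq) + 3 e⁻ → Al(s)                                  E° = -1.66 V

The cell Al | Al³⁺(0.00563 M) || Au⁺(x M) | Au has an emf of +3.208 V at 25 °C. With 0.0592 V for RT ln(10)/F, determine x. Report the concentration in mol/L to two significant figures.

0.0023 M

Au⁺/Au is the cathode, Al³⁺/Al the anode: E°cell = +3.32 V, n = 3.
Overall reaction: 3 Au⁺(aq) + Al(s) → 3 Au(s) + Al³⁺(aq); Q = [Al³⁺]^1/[Au⁺]^3.
From E = E° − (0.0592/n) log Q: log Q = (E° − E)·n/0.0592 = (+3.32 − (+3.208))·3/0.0592 = 5.6757.
So 3·log[Au⁺] = 1·log(0.00563) − log Q = -2.2495 − (5.6757) = -7.9252; log[Au⁺] = -7.9252 / 3 = -2.6417; [Au⁺] = 10^(-2.6417) ≈ 0.0023 M.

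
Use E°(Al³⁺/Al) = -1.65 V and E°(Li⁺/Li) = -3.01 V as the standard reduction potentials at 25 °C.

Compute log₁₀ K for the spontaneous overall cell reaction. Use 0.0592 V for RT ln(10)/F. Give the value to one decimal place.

68.9

Cathode: Al³⁺/Al; anode: Li⁺/Li. E°cell = +1.36 V, n = 3.
log K = nE°cell / 0.0592 = (3)(+1.36) / 0.0592 = 68.9.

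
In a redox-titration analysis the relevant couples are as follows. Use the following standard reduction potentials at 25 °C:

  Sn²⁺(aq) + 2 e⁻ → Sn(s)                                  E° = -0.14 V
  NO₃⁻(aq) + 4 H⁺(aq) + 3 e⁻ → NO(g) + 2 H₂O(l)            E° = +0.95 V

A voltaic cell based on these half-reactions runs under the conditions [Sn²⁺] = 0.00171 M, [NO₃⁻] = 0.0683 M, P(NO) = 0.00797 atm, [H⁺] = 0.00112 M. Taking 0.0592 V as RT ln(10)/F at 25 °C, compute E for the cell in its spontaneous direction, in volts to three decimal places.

NO₃⁻/NO is the cathode (higher E°), Sn²⁺/Sn the anode: E°cell = +0.95 − (-0.14) = +1.09 V, n = 6.
Overall: 2 NO₃⁻(aq) + 8 H⁺(aq) + 3 Sn(s) → 2 NO(g) + 4 H₂O(l) + 3 Sn²⁺(aq)
Q = P(NO)^2·[Sn²⁺]^3 / ([NO₃⁻]^2·[H⁺]^8); log Q = 13.439.
E = E° − (0.0592/n) log Q = +1.09 − (0.0592/6)(13.439) = +0.957 V.

+0.957 V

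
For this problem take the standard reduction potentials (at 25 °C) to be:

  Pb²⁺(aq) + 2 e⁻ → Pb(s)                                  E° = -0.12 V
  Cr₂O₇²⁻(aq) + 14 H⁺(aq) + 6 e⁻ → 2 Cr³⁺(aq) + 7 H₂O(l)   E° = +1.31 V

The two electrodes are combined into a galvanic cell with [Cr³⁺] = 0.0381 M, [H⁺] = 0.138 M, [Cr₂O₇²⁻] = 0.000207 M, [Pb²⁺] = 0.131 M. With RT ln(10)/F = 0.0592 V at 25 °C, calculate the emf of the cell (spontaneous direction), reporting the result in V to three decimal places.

Cr₂O₇²⁻/Cr³⁺ is the cathode (higher E°), Pb²⁺/Pb the anode: E°cell = +1.31 − (-0.12) = +1.43 V, n = 6.
Overall: Cr₂O₇²⁻(aq) + 14 H⁺(aq) + 3 Pb(s) → 2 Cr³⁺(aq) + 7 H₂O(l) + 3 Pb²⁺(aq)
Q = [Cr³⁺]^2·[Pb²⁺]^3 / ([Cr₂O₇²⁻]·[H⁺]^14); log Q = 10.239.
E = E° − (0.0592/n) log Q = +1.43 − (0.0592/6)(10.239) = +1.329 V.

+1.329 V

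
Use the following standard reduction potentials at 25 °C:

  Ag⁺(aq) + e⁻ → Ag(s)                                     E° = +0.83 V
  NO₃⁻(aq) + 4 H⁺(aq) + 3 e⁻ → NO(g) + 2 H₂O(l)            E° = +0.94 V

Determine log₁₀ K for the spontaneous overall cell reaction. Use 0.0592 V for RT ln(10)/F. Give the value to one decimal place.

5.6

Cathode: NO₃⁻/NO; anode: Ag⁺/Ag. E°cell = +0.11 V, n = 3.
log K = nE°cell / 0.0592 = (3)(+0.11) / 0.0592 = 5.6.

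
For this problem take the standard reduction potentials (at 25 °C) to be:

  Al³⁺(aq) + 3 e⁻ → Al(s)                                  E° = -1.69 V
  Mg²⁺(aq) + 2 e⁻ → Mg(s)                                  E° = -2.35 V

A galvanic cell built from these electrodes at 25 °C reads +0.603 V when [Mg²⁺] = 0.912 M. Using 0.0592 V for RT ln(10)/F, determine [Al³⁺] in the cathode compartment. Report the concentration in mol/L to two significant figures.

Al³⁺/Al is the cathode, Mg²⁺/Mg the anode: E°cell = +0.66 V, n = 6.
Overall reaction: 2 Al³⁺(aq) + 3 Mg(s) → 2 Al(s) + 3 Mg²⁺(aq); Q = [Mg²⁺]^3/[Al³⁺]^2.
From E = E° − (0.0592/n) log Q: log Q = (E° − E)·n/0.0592 = (+0.66 − (+0.603))·6/0.0592 = 5.7770.
So 2·log[Al³⁺] = 3·log(0.912) − log Q = -0.1200 − (5.7770) = -5.8970; log[Al³⁺] = -5.8970 / 2 = -2.9485; [Al³⁺] = 10^(-2.9485) ≈ 0.0011 M.

0.0011 M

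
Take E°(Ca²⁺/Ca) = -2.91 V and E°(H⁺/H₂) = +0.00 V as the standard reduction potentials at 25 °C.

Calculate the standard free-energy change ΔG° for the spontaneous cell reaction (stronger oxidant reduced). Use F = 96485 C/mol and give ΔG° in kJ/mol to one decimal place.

-561.5 kJ/mol

H⁺/H₂ (E° = +0.00 V) is the cathode; Ca²⁺/Ca (E° = -2.91 V) is the anode, so E°cell = +2.91 V.
Balancing electrons gives n = 2 (lcm of 2 and 2).
ΔG° = −nFE° = −(2)(96485)(+2.91) = -561,543 J = -561.5 kJ/mol.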